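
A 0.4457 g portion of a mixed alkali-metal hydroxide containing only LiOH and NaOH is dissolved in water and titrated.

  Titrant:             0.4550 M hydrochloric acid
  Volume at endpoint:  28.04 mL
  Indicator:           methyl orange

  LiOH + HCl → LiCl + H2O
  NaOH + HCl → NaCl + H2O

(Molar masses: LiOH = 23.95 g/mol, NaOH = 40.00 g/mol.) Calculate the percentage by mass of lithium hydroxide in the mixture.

21.64 %

n(HCl) = 0.02804 × 0.4550 = 0.01276 mol
Let x = n(LiOH), y = n(NaOH).
Titrant: 1x + 1y = 0.01276;  mass: 23.95x + 40.00y = 0.4457
Solving, x = 4.027 × 10^-3 mol, y = 8.732 × 10^-3 mol
mass of LiOH = 4.027 × 10^-3 × 23.95 = 0.09644 g
% LiOH = 0.09644 / 0.4457 × 100 = 21.64 %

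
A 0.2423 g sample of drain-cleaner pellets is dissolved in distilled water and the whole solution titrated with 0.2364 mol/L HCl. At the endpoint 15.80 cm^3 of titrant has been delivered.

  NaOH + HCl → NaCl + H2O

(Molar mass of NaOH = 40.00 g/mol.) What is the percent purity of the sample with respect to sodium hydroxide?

n(HCl) = 0.01580 L × 0.2364 mol/L = 3.735 × 10^-3 mol
n(NaOH) = 3.735 × 10^-3 mol (1:1 ratio)
mass of NaOH = 3.735 × 10^-3 × 40.00 g/mol = 0.1494 g
% NaOH = 0.1494 / 0.2423 × 100 = 61.66 %

61.66 %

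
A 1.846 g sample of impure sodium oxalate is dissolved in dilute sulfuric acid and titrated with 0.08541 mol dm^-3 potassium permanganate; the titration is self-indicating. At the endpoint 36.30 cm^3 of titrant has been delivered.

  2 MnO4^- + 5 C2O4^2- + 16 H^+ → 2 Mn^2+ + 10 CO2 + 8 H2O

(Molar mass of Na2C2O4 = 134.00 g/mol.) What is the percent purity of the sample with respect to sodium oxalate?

n(KMnO4) = 0.03630 L × 0.08541 mol/L = 3.100 × 10^-3 mol
From the 5:2 ratio, n(Na2C2O4) = 5/2 × 3.100 × 10^-3 = 7.751 × 10^-3 mol
mass of Na2C2O4 = 7.751 × 10^-3 × 134.00 g/mol = 1.039 g
% Na2C2O4 = 1.039 / 1.846 × 100 = 56.26 %

56.26 %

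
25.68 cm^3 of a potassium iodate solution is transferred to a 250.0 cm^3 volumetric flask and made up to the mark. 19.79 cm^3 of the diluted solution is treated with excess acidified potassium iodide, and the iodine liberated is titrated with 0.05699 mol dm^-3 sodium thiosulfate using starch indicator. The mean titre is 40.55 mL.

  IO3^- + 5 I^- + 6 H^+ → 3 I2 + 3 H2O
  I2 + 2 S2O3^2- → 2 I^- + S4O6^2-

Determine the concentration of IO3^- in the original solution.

n(S2O3^2-) = 0.04055 × 0.05699 = 2.311 × 10^-3 mol
n(I2) = n(S2O3^2-)/2 = 1.155 × 10^-3 mol
From the 1:3 ratio, n(IO3^-) in the aliquot = 1/3 × 1.155 × 10^-3 = 3.852 × 10^-4 mol
[IO3^-]_dilute = 3.852 × 10^-4 / 0.01979 = 0.01946 mol/L
[IO3^-]_original = 0.01946 × 250.0/25.68 = 0.1895 mol/L

0.1895 mol/L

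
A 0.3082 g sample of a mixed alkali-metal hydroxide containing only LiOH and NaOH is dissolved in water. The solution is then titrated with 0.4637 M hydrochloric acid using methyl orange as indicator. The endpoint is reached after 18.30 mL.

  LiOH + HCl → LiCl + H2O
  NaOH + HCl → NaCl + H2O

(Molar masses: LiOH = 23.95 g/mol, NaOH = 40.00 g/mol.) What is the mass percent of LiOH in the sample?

n(HCl) = 0.01830 × 0.4637 = 8.486 × 10^-3 mol
Let x = n(LiOH), y = n(NaOH).
Titrant: 1x + 1y = 8.486 × 10^-3;  mass: 23.95x + 40.00y = 0.3082
Solving, x = 1.946 × 10^-3 mol, y = 6.540 × 10^-3 mol
mass of LiOH = 1.946 × 10^-3 × 23.95 = 0.04660 g
% LiOH = 0.04660 / 0.3082 × 100 = 15.12 %

15.12 %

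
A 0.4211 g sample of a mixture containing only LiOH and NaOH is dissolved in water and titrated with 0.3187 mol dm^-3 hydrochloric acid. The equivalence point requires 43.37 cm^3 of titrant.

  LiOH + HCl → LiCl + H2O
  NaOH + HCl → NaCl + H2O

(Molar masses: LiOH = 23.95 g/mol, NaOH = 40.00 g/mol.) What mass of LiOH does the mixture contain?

n(HCl) = 0.04337 × 0.3187 = 0.01382 mol
Let x = n(LiOH), y = n(NaOH).
Titrant: 1x + 1y = 0.01382;  mass: 23.95x + 40.00y = 0.4211
Solving, x = 8.211 × 10^-3 mol, y = 5.611 × 10^-3 mol
mass of LiOH = 8.211 × 10^-3 × 23.95 = 0.1966 g

0.1966 g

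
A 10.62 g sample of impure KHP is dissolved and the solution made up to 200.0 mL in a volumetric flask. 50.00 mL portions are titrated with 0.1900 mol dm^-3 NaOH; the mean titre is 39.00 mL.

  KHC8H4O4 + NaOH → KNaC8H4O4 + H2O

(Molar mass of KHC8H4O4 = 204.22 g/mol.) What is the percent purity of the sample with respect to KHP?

n(NaOH) per titration = 0.03900 × 0.1900 = 7.410 × 10^-3 mol
n(KHC8H4O4) in each aliquot = 7.410 × 10^-3 mol (1:1 ratio)
n(KHC8H4O4) in the whole flask = 7.410 × 10^-3 × 200.0/50.00 = 0.02964 mol
mass of KHC8H4O4 = 0.02964 × 204.22 = 6.053 g
% KHC8H4O4 = 6.053 / 10.62 × 100 = 57.00 %

57.00 %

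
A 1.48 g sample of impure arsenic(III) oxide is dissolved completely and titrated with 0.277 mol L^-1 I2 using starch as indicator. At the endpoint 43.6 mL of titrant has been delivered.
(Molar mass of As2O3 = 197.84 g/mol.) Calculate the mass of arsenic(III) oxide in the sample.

As2O3 + 2 I2 + 2 H2O → As2O5 + 4 HI
n(I2) = 0.0436 L × 0.277 mol/L = 0.0121 mol
From the 1:2 ratio, n(As2O3) = 1/2 × 0.0121 = 6.04 × 10^-3 mol
mass of As2O3 = 6.04 × 10^-3 × 197.84 g/mol = 1.19 g

1.19 g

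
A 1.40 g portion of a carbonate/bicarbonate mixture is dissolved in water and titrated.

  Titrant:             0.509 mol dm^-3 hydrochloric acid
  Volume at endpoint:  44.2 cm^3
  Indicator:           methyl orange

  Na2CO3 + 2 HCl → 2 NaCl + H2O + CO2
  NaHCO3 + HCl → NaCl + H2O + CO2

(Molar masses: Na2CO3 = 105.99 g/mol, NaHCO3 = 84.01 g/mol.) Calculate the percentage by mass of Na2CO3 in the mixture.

59.8 %

n(HCl) = 0.0442 × 0.509 = 0.0225 mol
Let x = n(Na2CO3), y = n(NaHCO3).
Titrant: 2x + 1y = 0.0225;  mass: 105.99x + 84.01y = 1.40
Solving, x = 7.90 × 10^-3 mol, y = 6.70 × 10^-3 mol
mass of Na2CO3 = 7.90 × 10^-3 × 105.99 = 0.837 g
% Na2CO3 = 0.837 / 1.40 × 100 = 59.8 %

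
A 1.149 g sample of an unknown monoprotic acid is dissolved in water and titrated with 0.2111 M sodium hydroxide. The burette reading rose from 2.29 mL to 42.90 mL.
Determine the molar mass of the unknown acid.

134.0 g/mol

n(NaOH) = 0.04061 L × 0.2111 mol/L = 8.573 × 10^-3 mol
n(HA) = 8.573 × 10^-3 mol (1:1 ratio)
M = m / n = 1.149 g / 8.573 × 10^-3 mol = 134.0 g/mol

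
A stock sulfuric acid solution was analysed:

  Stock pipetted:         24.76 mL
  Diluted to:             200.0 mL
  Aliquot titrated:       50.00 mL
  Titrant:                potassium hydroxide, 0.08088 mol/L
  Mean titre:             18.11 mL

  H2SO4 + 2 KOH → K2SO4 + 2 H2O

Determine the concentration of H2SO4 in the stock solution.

0.1183 mol/L

n(KOH) = 0.01811 × 0.08088 = 1.465 × 10^-3 mol
From the 1:2 ratio, n(H2SO4) in the aliquot = 1/2 × 1.465 × 10^-3 = 7.324 × 10^-4 mol
[H2SO4]_dilute = 7.324 × 10^-4 / 0.05000 = 0.01465 mol/L
Dilution factor = 200.0 / 24.76 = 8.078
[H2SO4]_stock = 0.01465 × 8.078 = 0.1183 mol/L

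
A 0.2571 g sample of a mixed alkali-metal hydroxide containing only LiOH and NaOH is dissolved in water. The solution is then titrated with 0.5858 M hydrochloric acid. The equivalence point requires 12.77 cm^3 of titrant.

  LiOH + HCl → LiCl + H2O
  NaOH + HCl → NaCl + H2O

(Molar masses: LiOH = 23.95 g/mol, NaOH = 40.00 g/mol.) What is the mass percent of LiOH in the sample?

n(HCl) = 0.01277 × 0.5858 = 7.481 × 10^-3 mol
Let x = n(LiOH), y = n(NaOH).
Titrant: 1x + 1y = 7.481 × 10^-3;  mass: 23.95x + 40.00y = 0.2571
Solving, x = 2.625 × 10^-3 mol, y = 4.856 × 10^-3 mol
mass of LiOH = 2.625 × 10^-3 × 23.95 = 0.06286 g
% LiOH = 0.06286 / 0.2571 × 100 = 24.45 %

24.45 %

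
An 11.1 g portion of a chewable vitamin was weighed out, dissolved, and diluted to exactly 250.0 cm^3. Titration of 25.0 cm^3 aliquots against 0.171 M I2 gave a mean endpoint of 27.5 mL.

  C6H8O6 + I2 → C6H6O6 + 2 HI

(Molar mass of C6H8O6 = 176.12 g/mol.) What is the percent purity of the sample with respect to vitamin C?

n(I2) per titration = 0.0275 × 0.171 = 4.70 × 10^-3 mol
n(C6H8O6) in each aliquot = 4.70 × 10^-3 mol (1:1 ratio)
n(C6H8O6) in the whole flask = 4.70 × 10^-3 × 250.0/25.0 = 0.0470 mol
mass of C6H8O6 = 0.0470 × 176.12 = 8.28 g
% C6H8O6 = 8.28 / 11.1 × 100 = 74.6 %

74.6 %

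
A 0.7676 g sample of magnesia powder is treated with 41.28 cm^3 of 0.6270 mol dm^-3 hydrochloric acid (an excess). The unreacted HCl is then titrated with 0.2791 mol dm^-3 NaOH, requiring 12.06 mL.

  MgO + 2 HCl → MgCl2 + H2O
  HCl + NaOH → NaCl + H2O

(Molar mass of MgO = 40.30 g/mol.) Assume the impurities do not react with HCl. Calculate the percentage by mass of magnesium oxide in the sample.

n(HCl) added = 0.04128 × 0.6270 = 0.02588 mol
n(NaOH) used in back-titration = 0.01206 × 0.2791 = 3.366 × 10^-3 mol
n(HCl) left over = 3.366 × 10^-3 mol (1:1 ratio)
n(HCl) consumed by analyte = 0.02588 − 3.366 × 10^-3 = 0.02252 mol
From the 1:2 ratio, n(MgO) = 1/2 × 0.02252 = 0.01126 mol
mass of MgO = 0.01126 × 40.30 = 0.4537 g
% MgO = 0.4537 / 0.7676 × 100 = 59.11 %

59.11 %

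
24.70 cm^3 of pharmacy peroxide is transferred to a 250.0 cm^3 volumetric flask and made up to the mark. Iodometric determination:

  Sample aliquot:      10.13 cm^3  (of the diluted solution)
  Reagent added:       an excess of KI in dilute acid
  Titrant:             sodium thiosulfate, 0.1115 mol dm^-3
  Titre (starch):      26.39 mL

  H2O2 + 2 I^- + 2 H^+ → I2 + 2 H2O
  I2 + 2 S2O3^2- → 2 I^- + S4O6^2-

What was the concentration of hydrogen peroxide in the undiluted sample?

1.470 mol/L

n(S2O3^2-) = 0.02639 × 0.1115 = 2.942 × 10^-3 mol
n(I2) = n(S2O3^2-)/2 = 1.471 × 10^-3 mol
n(H2O2) in the aliquot = 1.471 × 10^-3 mol (1:1 ratio)
[H2O2]_dilute = 1.471 × 10^-3 / 0.01013 = 0.1452 mol/L
[H2O2]_original = 0.1452 × 250.0/24.70 = 1.470 mol/L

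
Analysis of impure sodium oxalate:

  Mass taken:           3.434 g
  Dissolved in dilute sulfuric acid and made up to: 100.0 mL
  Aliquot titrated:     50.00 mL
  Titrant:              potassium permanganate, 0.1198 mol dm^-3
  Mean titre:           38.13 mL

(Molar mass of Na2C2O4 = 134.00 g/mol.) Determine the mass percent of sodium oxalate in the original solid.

89.12 %

2 MnO4^- + 5 C2O4^2- + 16 H^+ → 2 Mn^2+ + 10 CO2 + 8 H2O
n(KMnO4) per titration = 0.03813 × 0.1198 = 4.568 × 10^-3 mol
From the 5:2 ratio, n(Na2C2O4) in each aliquot = 5/2 × 4.568 × 10^-3 = 0.01142 mol
n(Na2C2O4) in the whole flask = 0.01142 × 100.0/50.00 = 0.02284 mol
mass of Na2C2O4 = 0.02284 × 134.00 = 3.061 g
% Na2C2O4 = 3.061 / 3.434 × 100 = 89.12 %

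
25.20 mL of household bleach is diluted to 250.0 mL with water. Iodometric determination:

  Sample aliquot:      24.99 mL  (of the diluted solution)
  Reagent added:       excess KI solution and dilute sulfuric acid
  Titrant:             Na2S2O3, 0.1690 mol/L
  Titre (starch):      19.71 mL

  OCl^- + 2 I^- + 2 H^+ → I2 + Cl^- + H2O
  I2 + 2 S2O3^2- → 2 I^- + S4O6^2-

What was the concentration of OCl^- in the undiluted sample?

n(S2O3^2-) = 0.01971 × 0.1690 = 3.331 × 10^-3 mol
n(I2) = n(S2O3^2-)/2 = 1.665 × 10^-3 mol
n(OCl^-) in the aliquot = 1.665 × 10^-3 mol (1:1 ratio)
[OCl^-]_dilute = 1.665 × 10^-3 / 0.02499 = 0.06665 mol/L
[OCl^-]_original = 0.06665 × 250.0/25.20 = 0.6612 mol/L

0.6612 mol/L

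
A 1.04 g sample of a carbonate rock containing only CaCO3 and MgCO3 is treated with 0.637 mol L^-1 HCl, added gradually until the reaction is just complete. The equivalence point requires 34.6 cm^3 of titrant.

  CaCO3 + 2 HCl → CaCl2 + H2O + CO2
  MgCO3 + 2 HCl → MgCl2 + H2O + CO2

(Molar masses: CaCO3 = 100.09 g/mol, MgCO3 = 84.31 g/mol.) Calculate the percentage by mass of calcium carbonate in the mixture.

n(HCl) = 0.0346 × 0.637 = 0.0220 mol
Let x = n(CaCO3), y = n(MgCO3).
Titrant: 2x + 2y = 0.0220;  mass: 100.09x + 84.31y = 1.04
Solving, x = 7.03 × 10^-3 mol, y = 3.99 × 10^-3 mol
mass of CaCO3 = 7.03 × 10^-3 × 100.09 = 0.703 g
% CaCO3 = 0.703 / 1.04 × 100 = 67.6 %

67.6 %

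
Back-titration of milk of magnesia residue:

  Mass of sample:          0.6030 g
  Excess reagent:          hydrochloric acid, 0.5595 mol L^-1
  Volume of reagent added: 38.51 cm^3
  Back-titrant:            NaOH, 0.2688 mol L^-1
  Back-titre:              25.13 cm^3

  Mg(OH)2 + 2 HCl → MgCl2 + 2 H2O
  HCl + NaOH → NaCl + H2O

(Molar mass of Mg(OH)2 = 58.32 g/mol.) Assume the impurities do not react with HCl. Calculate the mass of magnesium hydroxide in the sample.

0.4313 g

n(HCl) added = 0.03851 × 0.5595 = 0.02155 mol
n(NaOH) used in back-titration = 0.02513 × 0.2688 = 6.755 × 10^-3 mol
n(HCl) left over = 6.755 × 10^-3 mol (1:1 ratio)
n(HCl) consumed by analyte = 0.02155 − 6.755 × 10^-3 = 0.01479 mol
From the 1:2 ratio, n(Mg(OH)2) = 1/2 × 0.01479 = 7.396 × 10^-3 mol
mass of Mg(OH)2 = 7.396 × 10^-3 × 58.32 = 0.4313 g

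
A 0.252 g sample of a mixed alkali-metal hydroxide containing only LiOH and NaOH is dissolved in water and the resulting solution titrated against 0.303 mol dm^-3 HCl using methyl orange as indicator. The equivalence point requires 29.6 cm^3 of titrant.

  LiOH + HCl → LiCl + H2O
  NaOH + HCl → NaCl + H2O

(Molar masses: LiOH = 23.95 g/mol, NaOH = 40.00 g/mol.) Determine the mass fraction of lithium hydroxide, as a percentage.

n(HCl) = 0.0296 × 0.303 = 8.97 × 10^-3 mol
Let x = n(LiOH), y = n(NaOH).
Titrant: 1x + 1y = 8.97 × 10^-3;  mass: 23.95x + 40.00y = 0.252
Solving, x = 6.65 × 10^-3 mol, y = 2.32 × 10^-3 mol
mass of LiOH = 6.65 × 10^-3 × 23.95 = 0.159 g
% LiOH = 0.159 / 0.252 × 100 = 63.2 %

63.2 %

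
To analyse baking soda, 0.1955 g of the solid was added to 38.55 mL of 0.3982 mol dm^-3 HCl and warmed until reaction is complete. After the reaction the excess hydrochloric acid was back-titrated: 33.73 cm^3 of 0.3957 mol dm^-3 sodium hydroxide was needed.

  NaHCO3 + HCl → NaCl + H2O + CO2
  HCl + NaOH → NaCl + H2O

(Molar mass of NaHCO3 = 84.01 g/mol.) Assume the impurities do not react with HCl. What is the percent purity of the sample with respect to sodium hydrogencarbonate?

n(HCl) added = 0.03855 × 0.3982 = 0.01535 mol
n(NaOH) used in back-titration = 0.03373 × 0.3957 = 0.01335 mol
n(HCl) left over = 0.01335 mol (1:1 ratio)
n(HCl) consumed by analyte = 0.01535 − 0.01335 = 2.004 × 10^-3 mol
n(NaHCO3) = 2.004 × 10^-3 mol (1:1 ratio)
mass of NaHCO3 = 2.004 × 10^-3 × 84.01 = 0.1683 g
% NaHCO3 = 0.1683 / 0.1955 × 100 = 86.10 %

86.10 %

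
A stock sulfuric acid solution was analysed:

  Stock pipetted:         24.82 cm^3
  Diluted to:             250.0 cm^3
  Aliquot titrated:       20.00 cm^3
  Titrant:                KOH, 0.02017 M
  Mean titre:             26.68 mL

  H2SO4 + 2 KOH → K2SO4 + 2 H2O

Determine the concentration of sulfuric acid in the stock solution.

n(KOH) = 0.02668 × 0.02017 = 5.381 × 10^-4 mol
From the 1:2 ratio, n(H2SO4) in the aliquot = 1/2 × 5.381 × 10^-4 = 2.691 × 10^-4 mol
[H2SO4]_dilute = 2.691 × 10^-4 / 0.02000 = 0.01345 mol/L
Dilution factor = 250.0 / 24.82 = 10.07
[H2SO4]_stock = 0.01345 × 10.07 = 0.1355 mol/L

0.1355 M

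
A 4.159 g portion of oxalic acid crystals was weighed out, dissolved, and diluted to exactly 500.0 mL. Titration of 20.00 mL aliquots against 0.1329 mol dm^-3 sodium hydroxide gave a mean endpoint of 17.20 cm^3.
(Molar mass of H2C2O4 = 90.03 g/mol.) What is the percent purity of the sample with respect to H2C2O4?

61.85 %

H2C2O4 + 2 NaOH → Na2C2O4 + 2 H2O
n(NaOH) per titration = 0.01720 × 0.1329 = 2.286 × 10^-3 mol
From the 1:2 ratio, n(H2C2O4) in each aliquot = 1/2 × 2.286 × 10^-3 = 1.143 × 10^-3 mol
n(H2C2O4) in the whole flask = 1.143 × 10^-3 × 500.0/20.00 = 0.02857 mol
mass of H2C2O4 = 0.02857 × 90.03 = 2.572 g
% H2C2O4 = 2.572 / 4.159 × 100 = 61.85 %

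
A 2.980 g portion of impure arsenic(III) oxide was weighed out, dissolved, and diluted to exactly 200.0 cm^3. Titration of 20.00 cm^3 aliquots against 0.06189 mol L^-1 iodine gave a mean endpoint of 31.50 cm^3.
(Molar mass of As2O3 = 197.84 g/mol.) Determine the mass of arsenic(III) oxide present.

As2O3 + 2 I2 + 2 H2O → As2O5 + 4 HI
n(I2) per titration = 0.03150 × 0.06189 = 1.950 × 10^-3 mol
From the 1:2 ratio, n(As2O3) in each aliquot = 1/2 × 1.950 × 10^-3 = 9.748 × 10^-4 mol
n(As2O3) in the whole flask = 9.748 × 10^-4 × 200.0/20.00 = 9.748 × 10^-3 mol
mass of As2O3 = 9.748 × 10^-3 × 197.84 = 1.928 g

1.928 g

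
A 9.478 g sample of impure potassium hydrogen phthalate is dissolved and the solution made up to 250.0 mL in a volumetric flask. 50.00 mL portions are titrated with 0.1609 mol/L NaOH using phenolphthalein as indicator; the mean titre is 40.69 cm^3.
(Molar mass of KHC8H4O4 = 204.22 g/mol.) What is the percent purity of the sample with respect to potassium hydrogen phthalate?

70.53 %

KHC8H4O4 + NaOH → KNaC8H4O4 + H2O
n(NaOH) per titration = 0.04069 × 0.1609 = 6.547 × 10^-3 mol
n(KHC8H4O4) in each aliquot = 6.547 × 10^-3 mol (1:1 ratio)
n(KHC8H4O4) in the whole flask = 6.547 × 10^-3 × 250.0/50.00 = 0.03274 mol
mass of KHC8H4O4 = 0.03274 × 204.22 = 6.685 g
% KHC8H4O4 = 6.685 / 9.478 × 100 = 70.53 %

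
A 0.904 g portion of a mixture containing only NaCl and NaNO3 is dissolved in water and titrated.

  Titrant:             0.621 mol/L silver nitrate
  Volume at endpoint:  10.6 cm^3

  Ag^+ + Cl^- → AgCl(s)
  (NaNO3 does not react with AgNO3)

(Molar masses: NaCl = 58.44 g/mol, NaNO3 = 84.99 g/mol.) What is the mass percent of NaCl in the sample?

42.6 %

n(AgNO3) = 0.0106 × 0.621 = 6.58 × 10^-3 mol
Let x = n(NaCl), y = n(NaNO3).
Titrant: 1x = 6.58 × 10^-3;  mass: 58.44x + 84.99y = 0.904
Solving, x = 6.58 × 10^-3 mol, y = 6.11 × 10^-3 mol
mass of NaCl = 6.58 × 10^-3 × 58.44 = 0.385 g
% NaCl = 0.385 / 0.904 × 100 = 42.6 %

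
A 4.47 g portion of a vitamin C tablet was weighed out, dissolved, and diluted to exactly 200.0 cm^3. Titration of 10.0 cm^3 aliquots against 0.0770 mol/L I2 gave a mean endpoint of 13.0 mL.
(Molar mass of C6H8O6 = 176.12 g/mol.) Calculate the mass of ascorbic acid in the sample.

3.53 g

C6H8O6 + I2 → C6H6O6 + 2 HI
n(I2) per titration = 0.0130 × 0.0770 = 1.00 × 10^-3 mol
n(C6H8O6) in each aliquot = 1.00 × 10^-3 mol (1:1 ratio)
n(C6H8O6) in the whole flask = 1.00 × 10^-3 × 200.0/10.0 = 0.0200 mol
mass of C6H8O6 = 0.0200 × 176.12 = 3.53 g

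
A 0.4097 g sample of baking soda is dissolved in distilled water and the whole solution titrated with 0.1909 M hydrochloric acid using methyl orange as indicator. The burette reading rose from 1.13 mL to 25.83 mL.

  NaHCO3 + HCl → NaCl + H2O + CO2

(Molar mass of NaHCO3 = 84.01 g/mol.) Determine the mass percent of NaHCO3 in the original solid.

n(HCl) = 0.02470 L × 0.1909 mol/L = 4.715 × 10^-3 mol
n(NaHCO3) = 4.715 × 10^-3 mol (1:1 ratio)
mass of NaHCO3 = 4.715 × 10^-3 × 84.01 g/mol = 0.3961 g
% NaHCO3 = 0.3961 / 0.4097 × 100 = 96.69 %

96.69 %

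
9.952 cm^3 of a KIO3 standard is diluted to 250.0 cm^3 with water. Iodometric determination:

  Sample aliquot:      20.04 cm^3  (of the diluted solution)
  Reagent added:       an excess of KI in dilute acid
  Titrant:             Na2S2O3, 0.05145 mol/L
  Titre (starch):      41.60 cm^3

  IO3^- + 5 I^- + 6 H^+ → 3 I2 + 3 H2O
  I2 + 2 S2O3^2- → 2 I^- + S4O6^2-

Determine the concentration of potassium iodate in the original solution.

n(S2O3^2-) = 0.04160 × 0.05145 = 2.140 × 10^-3 mol
n(I2) = n(S2O3^2-)/2 = 1.070 × 10^-3 mol
From the 1:3 ratio, n(IO3^-) in the aliquot = 1/3 × 1.070 × 10^-3 = 3.567 × 10^-4 mol
[IO3^-]_dilute = 3.567 × 10^-4 / 0.02004 = 0.01780 mol/L
[IO3^-]_original = 0.01780 × 250.0/9.952 = 0.4472 mol/L

0.4472 mol/L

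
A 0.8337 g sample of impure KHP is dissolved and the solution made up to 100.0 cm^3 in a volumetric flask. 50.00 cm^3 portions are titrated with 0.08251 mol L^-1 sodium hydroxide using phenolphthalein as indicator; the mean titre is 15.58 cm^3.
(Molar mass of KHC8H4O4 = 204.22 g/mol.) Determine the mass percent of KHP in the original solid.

62.98 %

KHC8H4O4 + NaOH → KNaC8H4O4 + H2O
n(NaOH) per titration = 0.01558 × 0.08251 = 1.286 × 10^-3 mol
n(KHC8H4O4) in each aliquot = 1.286 × 10^-3 mol (1:1 ratio)
n(KHC8H4O4) in the whole flask = 1.286 × 10^-3 × 100.0/50.00 = 2.571 × 10^-3 mol
mass of KHC8H4O4 = 2.571 × 10^-3 × 204.22 = 0.5251 g
% KHC8H4O4 = 0.5251 / 0.8337 × 100 = 62.98 %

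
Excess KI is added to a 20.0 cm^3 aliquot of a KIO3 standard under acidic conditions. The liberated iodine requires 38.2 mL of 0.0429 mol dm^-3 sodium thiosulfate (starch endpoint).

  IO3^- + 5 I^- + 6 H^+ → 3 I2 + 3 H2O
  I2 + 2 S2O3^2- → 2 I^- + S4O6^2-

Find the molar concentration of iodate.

0.0137 mol/L

n(S2O3^2-) = 0.0382 × 0.0429 = 1.64 × 10^-3 mol
n(I2) = n(S2O3^2-)/2 = 8.19 × 10^-4 mol
From the 1:3 ratio, n(IO3^-) in the aliquot = 1/3 × 8.19 × 10^-4 = 2.73 × 10^-4 mol
[IO3^-] = 2.73 × 10^-4 / 0.0200 = 0.0137 mol/L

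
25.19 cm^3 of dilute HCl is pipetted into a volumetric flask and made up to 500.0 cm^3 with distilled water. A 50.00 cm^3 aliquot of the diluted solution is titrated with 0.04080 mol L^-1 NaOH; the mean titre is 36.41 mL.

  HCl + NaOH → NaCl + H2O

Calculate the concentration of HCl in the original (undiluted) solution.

n(NaOH) = 0.03641 × 0.04080 = 1.486 × 10^-3 mol
n(HCl) in the aliquot = 1.486 × 10^-3 mol (1:1 ratio)
[HCl]_dilute = 1.486 × 10^-3 / 0.05000 = 0.02971 mol/L
Dilution factor = 500.0 / 25.19 = 19.85
[HCl]_stock = 0.02971 × 19.85 = 0.5897 mol/L

0.5897 mol/L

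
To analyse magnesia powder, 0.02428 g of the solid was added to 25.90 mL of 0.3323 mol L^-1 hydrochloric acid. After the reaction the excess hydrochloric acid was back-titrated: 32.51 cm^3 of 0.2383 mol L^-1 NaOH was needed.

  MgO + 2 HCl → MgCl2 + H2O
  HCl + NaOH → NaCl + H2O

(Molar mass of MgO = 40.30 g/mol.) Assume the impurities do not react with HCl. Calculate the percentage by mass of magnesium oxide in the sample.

n(HCl) added = 0.02590 × 0.3323 = 8.607 × 10^-3 mol
n(NaOH) used in back-titration = 0.03251 × 0.2383 = 7.747 × 10^-3 mol
n(HCl) left over = 7.747 × 10^-3 mol (1:1 ratio)
n(HCl) consumed by analyte = 8.607 × 10^-3 − 7.747 × 10^-3 = 8.594 × 10^-4 mol
From the 1:2 ratio, n(MgO) = 1/2 × 8.594 × 10^-4 = 4.297 × 10^-4 mol
mass of MgO = 4.297 × 10^-4 × 40.30 = 0.01732 g
% MgO = 0.01732 / 0.02428 × 100 = 71.32 %

71.32 %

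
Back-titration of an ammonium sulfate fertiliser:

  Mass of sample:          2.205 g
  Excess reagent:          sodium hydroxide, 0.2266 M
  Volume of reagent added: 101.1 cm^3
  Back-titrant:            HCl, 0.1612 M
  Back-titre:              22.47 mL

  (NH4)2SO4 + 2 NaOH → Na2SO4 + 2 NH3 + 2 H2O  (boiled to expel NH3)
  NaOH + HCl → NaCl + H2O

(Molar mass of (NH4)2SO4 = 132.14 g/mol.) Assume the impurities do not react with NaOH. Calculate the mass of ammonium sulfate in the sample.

n(NaOH) added = 0.1011 × 0.2266 = 0.02291 mol
n(HCl) used in back-titration = 0.02247 × 0.1612 = 3.622 × 10^-3 mol
n(NaOH) left over = 3.622 × 10^-3 mol (1:1 ratio)
n(NaOH) consumed by analyte = 0.02291 − 3.622 × 10^-3 = 0.01929 mol
From the 1:2 ratio, n((NH4)2SO4) = 1/2 × 0.01929 = 9.644 × 10^-3 mol
mass of (NH4)2SO4 = 9.644 × 10^-3 × 132.14 = 1.274 g

1.274 g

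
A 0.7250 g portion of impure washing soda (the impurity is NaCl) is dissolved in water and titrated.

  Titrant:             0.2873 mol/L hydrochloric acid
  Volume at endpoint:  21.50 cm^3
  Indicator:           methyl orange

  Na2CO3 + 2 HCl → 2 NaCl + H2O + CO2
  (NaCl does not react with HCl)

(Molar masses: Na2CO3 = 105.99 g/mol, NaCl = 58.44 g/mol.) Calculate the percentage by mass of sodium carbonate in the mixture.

45.15 %

n(HCl) = 0.02150 × 0.2873 = 6.177 × 10^-3 mol
Let x = n(Na2CO3), y = n(NaCl).
Titrant: 2x = 6.177 × 10^-3;  mass: 105.99x + 58.44y = 0.7250
Solving, x = 3.088 × 10^-3 mol, y = 6.804 × 10^-3 mol
mass of Na2CO3 = 3.088 × 10^-3 × 105.99 = 0.3273 g
% Na2CO3 = 0.3273 / 0.7250 × 100 = 45.15 %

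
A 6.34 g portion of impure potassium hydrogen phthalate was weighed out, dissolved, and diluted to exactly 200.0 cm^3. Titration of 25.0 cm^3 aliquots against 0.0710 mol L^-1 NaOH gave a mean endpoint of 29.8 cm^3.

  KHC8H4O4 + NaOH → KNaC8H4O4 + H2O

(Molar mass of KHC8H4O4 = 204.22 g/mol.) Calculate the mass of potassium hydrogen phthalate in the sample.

3.46 g

n(NaOH) per titration = 0.0298 × 0.0710 = 2.12 × 10^-3 mol
n(KHC8H4O4) in each aliquot = 2.12 × 10^-3 mol (1:1 ratio)
n(KHC8H4O4) in the whole flask = 2.12 × 10^-3 × 200.0/25.0 = 0.0169 mol
mass of KHC8H4O4 = 0.0169 × 204.22 = 3.46 g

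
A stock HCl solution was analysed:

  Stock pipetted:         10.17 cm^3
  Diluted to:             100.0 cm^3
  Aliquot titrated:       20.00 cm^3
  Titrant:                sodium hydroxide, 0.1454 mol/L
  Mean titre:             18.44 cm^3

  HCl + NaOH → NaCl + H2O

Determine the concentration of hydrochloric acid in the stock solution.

n(NaOH) = 0.01844 × 0.1454 = 2.681 × 10^-3 mol
n(HCl) in the aliquot = 2.681 × 10^-3 mol (1:1 ratio)
[HCl]_dilute = 2.681 × 10^-3 / 0.02000 = 0.1341 mol/L
Dilution factor = 100.0 / 10.17 = 9.833
[HCl]_stock = 0.1341 × 9.833 = 1.318 mol/L

1.318 mol/L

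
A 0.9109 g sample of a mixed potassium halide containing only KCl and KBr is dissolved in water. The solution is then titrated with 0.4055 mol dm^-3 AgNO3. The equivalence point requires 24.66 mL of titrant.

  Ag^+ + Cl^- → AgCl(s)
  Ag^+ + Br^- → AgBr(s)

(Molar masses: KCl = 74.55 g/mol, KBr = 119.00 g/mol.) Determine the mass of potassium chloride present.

n(AgNO3) = 0.02466 × 0.4055 = 10.000 × 10^-3 mol
Let x = n(KCl), y = n(KBr).
Titrant: 1x + 1y = 10.000 × 10^-3;  mass: 74.55x + 119.00y = 0.9109
Solving, x = 6.278 × 10^-3 mol, y = 3.722 × 10^-3 mol
mass of KCl = 6.278 × 10^-3 × 74.55 = 0.4680 g

0.4680 g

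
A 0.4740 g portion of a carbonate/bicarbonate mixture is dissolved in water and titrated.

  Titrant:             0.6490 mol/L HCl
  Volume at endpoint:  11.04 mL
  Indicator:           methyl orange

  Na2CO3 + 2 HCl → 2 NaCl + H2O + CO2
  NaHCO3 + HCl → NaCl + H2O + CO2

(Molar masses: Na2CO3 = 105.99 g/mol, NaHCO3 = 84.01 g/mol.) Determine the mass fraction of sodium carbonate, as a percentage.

n(HCl) = 0.01104 × 0.6490 = 7.165 × 10^-3 mol
Let x = n(Na2CO3), y = n(NaHCO3).
Titrant: 2x + 1y = 7.165 × 10^-3;  mass: 105.99x + 84.01y = 0.4740
Solving, x = 2.062 × 10^-3 mol, y = 3.040 × 10^-3 mol
mass of Na2CO3 = 2.062 × 10^-3 × 105.99 = 0.2186 g
% Na2CO3 = 0.2186 / 0.4740 × 100 = 46.12 %

46.12 %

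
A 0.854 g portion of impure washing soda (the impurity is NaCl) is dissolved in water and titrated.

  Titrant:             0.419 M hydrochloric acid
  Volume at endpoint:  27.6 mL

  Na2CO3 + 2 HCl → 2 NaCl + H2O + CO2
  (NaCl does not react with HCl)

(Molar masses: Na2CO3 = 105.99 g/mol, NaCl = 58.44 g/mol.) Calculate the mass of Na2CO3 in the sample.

0.613 g

n(HCl) = 0.0276 × 0.419 = 0.0116 mol
Let x = n(Na2CO3), y = n(NaCl).
Titrant: 2x = 0.0116;  mass: 105.99x + 58.44y = 0.854
Solving, x = 5.78 × 10^-3 mol, y = 4.13 × 10^-3 mol
mass of Na2CO3 = 5.78 × 10^-3 × 105.99 = 0.613 g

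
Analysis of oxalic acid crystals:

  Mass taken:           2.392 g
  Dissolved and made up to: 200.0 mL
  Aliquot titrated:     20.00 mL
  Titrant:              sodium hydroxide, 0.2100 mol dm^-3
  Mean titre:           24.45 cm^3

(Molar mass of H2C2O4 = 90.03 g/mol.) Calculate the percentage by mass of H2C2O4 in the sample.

96.63 %

H2C2O4 + 2 NaOH → Na2C2O4 + 2 H2O
n(NaOH) per titration = 0.02445 × 0.2100 = 5.135 × 10^-3 mol
From the 1:2 ratio, n(H2C2O4) in each aliquot = 1/2 × 5.135 × 10^-3 = 2.567 × 10^-3 mol
n(H2C2O4) in the whole flask = 2.567 × 10^-3 × 200.0/20.00 = 0.02567 mol
mass of H2C2O4 = 0.02567 × 90.03 = 2.311 g
% H2C2O4 = 2.311 / 2.392 × 100 = 96.63 %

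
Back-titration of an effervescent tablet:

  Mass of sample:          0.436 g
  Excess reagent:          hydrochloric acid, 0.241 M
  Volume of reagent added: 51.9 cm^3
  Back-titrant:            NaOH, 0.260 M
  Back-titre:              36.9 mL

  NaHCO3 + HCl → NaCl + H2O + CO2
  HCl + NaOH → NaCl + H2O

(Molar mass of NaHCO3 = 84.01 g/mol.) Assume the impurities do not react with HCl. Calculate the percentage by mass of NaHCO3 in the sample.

56.1 %

n(HCl) added = 0.0519 × 0.241 = 0.0125 mol
n(NaOH) used in back-titration = 0.0369 × 0.260 = 9.59 × 10^-3 mol
n(HCl) left over = 9.59 × 10^-3 mol (1:1 ratio)
n(HCl) consumed by analyte = 0.0125 − 9.59 × 10^-3 = 2.91 × 10^-3 mol
n(NaHCO3) = 2.91 × 10^-3 mol (1:1 ratio)
mass of NaHCO3 = 2.91 × 10^-3 × 84.01 = 0.245 g
% NaHCO3 = 0.245 / 0.436 × 100 = 56.1 %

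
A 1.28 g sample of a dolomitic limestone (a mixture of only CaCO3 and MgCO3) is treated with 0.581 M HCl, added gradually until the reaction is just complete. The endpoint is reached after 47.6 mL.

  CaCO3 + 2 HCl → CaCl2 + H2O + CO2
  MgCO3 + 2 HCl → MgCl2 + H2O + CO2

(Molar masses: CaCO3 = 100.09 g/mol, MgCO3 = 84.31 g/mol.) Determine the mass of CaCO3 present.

0.724 g

n(HCl) = 0.0476 × 0.581 = 0.0277 mol
Let x = n(CaCO3), y = n(MgCO3).
Titrant: 2x + 2y = 0.0277;  mass: 100.09x + 84.31y = 1.28
Solving, x = 7.24 × 10^-3 mol, y = 6.59 × 10^-3 mol
mass of CaCO3 = 7.24 × 10^-3 × 100.09 = 0.724 g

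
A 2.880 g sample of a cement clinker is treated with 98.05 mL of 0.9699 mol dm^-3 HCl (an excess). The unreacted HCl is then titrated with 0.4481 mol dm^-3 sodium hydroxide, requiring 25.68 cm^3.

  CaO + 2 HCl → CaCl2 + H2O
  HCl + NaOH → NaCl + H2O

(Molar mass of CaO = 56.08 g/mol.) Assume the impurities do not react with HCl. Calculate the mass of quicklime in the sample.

2.344 g

n(HCl) added = 0.09805 × 0.9699 = 0.09510 mol
n(NaOH) used in back-titration = 0.02568 × 0.4481 = 0.01151 mol
n(HCl) left over = 0.01151 mol (1:1 ratio)
n(HCl) consumed by analyte = 0.09510 − 0.01151 = 0.08359 mol
From the 1:2 ratio, n(CaO) = 1/2 × 0.08359 = 0.04180 mol
mass of CaO = 0.04180 × 56.08 = 2.344 g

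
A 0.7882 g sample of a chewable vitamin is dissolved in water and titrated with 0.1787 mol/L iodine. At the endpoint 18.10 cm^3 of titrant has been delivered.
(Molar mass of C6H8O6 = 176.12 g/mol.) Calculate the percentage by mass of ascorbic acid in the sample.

72.27 %

C6H8O6 + I2 → C6H6O6 + 2 HI
n(I2) = 0.01810 L × 0.1787 mol/L = 3.234 × 10^-3 mol
n(C6H8O6) = 3.234 × 10^-3 mol (1:1 ratio)
mass of C6H8O6 = 3.234 × 10^-3 × 176.12 g/mol = 0.5697 g
% C6H8O6 = 0.5697 / 0.7882 × 100 = 72.27 %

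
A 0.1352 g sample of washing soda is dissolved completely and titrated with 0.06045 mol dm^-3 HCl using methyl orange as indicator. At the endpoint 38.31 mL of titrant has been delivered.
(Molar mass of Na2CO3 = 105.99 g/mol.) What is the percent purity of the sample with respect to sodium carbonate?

Na2CO3 + 2 HCl → 2 NaCl + H2O + CO2
n(HCl) = 0.03831 L × 0.06045 mol/L = 2.316 × 10^-3 mol
From the 1:2 ratio, n(Na2CO3) = 1/2 × 2.316 × 10^-3 = 1.158 × 10^-3 mol
mass of Na2CO3 = 1.158 × 10^-3 × 105.99 g/mol = 0.1227 g
% Na2CO3 = 0.1227 / 0.1352 × 100 = 90.78 %

90.78 %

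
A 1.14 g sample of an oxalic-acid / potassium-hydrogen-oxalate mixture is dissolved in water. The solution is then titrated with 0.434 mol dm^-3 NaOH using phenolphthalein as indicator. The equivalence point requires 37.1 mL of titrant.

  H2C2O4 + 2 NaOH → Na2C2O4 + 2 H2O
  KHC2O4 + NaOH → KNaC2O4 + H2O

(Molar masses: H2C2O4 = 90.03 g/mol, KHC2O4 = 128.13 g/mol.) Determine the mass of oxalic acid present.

n(NaOH) = 0.0371 × 0.434 = 0.0161 mol
Let x = n(H2C2O4), y = n(KHC2O4).
Titrant: 2x + 1y = 0.0161;  mass: 90.03x + 128.13y = 1.14
Solving, x = 5.55 × 10^-3 mol, y = 5.00 × 10^-3 mol
mass of H2C2O4 = 5.55 × 10^-3 × 90.03 = 0.500 g

0.500 g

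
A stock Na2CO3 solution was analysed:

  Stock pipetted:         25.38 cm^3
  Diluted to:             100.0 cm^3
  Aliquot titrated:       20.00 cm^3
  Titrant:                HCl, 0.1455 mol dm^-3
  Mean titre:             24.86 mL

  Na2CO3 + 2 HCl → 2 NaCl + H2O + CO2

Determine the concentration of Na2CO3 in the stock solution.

0.3563 mol/L

n(HCl) = 0.02486 × 0.1455 = 3.617 × 10^-3 mol
From the 1:2 ratio, n(Na2CO3) in the aliquot = 1/2 × 3.617 × 10^-3 = 1.809 × 10^-3 mol
[Na2CO3]_dilute = 1.809 × 10^-3 / 0.02000 = 0.09043 mol/L
Dilution factor = 100.0 / 25.38 = 3.940
[Na2CO3]_stock = 0.09043 × 3.940 = 0.3563 mol/L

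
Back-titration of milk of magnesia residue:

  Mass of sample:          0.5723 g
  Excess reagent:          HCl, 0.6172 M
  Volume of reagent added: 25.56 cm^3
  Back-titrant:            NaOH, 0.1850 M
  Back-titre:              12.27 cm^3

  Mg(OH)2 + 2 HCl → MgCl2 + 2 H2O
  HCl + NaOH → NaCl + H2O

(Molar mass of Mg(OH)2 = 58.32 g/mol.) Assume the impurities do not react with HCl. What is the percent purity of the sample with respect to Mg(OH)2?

n(HCl) added = 0.02556 × 0.6172 = 0.01578 mol
n(NaOH) used in back-titration = 0.01227 × 0.1850 = 2.270 × 10^-3 mol
n(HCl) left over = 2.270 × 10^-3 mol (1:1 ratio)
n(HCl) consumed by analyte = 0.01578 − 2.270 × 10^-3 = 0.01351 mol
From the 1:2 ratio, n(Mg(OH)2) = 1/2 × 0.01351 = 6.753 × 10^-3 mol
mass of Mg(OH)2 = 6.753 × 10^-3 × 58.32 = 0.3938 g
% Mg(OH)2 = 0.3938 / 0.5723 × 100 = 68.81 %

68.81 %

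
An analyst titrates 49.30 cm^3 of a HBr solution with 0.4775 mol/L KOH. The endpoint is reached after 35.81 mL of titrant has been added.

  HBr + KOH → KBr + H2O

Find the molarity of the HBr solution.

n(KOH) = 0.03581 L × 0.4775 mol/L = 0.01710 mol
n(HBr) = 0.01710 mol (1:1 mole ratio)
[HBr] = 0.01710 mol / 0.04930 L = 0.3468 mol/L

0.3468 mol/L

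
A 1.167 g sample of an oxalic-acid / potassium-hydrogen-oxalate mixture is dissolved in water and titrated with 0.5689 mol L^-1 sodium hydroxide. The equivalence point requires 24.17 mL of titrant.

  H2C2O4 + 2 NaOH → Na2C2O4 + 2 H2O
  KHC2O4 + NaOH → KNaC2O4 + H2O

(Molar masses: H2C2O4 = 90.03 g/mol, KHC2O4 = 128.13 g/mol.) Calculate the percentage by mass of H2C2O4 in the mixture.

n(NaOH) = 0.02417 × 0.5689 = 0.01375 mol
Let x = n(H2C2O4), y = n(KHC2O4).
Titrant: 2x + 1y = 0.01375;  mass: 90.03x + 128.13y = 1.167
Solving, x = 3.578 × 10^-3 mol, y = 6.594 × 10^-3 mol
mass of H2C2O4 = 3.578 × 10^-3 × 90.03 = 0.3222 g
% H2C2O4 = 0.3222 / 1.167 × 100 = 27.61 %

27.61 %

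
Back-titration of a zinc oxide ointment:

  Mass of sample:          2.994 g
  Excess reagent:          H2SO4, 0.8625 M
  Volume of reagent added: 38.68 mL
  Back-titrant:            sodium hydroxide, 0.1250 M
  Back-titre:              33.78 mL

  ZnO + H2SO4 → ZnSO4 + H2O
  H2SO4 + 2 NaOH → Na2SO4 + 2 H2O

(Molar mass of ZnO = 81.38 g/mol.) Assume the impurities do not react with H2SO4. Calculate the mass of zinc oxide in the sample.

2.543 g

n(H2SO4) added = 0.03868 × 0.8625 = 0.03336 mol
n(NaOH) used in back-titration = 0.03378 × 0.1250 = 4.223 × 10^-3 mol
From the 1:2 ratio, n(H2SO4) left over = 1/2 × 4.223 × 10^-3 = 2.111 × 10^-3 mol
n(H2SO4) consumed by analyte = 0.03336 − 2.111 × 10^-3 = 0.03125 mol
n(ZnO) = 0.03125 mol (1:1 ratio)
mass of ZnO = 0.03125 × 81.38 = 2.543 g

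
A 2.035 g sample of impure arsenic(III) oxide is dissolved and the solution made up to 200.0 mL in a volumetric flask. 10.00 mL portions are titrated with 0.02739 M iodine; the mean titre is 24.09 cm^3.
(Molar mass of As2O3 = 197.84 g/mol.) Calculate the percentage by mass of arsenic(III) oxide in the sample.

64.15 %

As2O3 + 2 I2 + 2 H2O → As2O5 + 4 HI
n(I2) per titration = 0.02409 × 0.02739 = 6.598 × 10^-4 mol
From the 1:2 ratio, n(As2O3) in each aliquot = 1/2 × 6.598 × 10^-4 = 3.299 × 10^-4 mol
n(As2O3) in the whole flask = 3.299 × 10^-4 × 200.0/10.00 = 6.598 × 10^-3 mol
mass of As2O3 = 6.598 × 10^-3 × 197.84 = 1.305 g
% As2O3 = 1.305 / 2.035 × 100 = 64.15 %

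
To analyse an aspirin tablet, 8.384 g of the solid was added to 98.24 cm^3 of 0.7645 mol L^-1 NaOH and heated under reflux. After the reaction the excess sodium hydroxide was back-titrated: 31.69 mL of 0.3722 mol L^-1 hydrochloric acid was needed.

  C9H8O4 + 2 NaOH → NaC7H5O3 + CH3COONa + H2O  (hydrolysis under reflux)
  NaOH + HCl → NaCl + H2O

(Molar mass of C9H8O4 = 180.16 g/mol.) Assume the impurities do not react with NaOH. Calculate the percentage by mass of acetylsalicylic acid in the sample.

n(NaOH) added = 0.09824 × 0.7645 = 0.07510 mol
n(HCl) used in back-titration = 0.03169 × 0.3722 = 0.01180 mol
n(NaOH) left over = 0.01180 mol (1:1 ratio)
n(NaOH) consumed by analyte = 0.07510 − 0.01180 = 0.06331 mol
From the 1:2 ratio, n(C9H8O4) = 1/2 × 0.06331 = 0.03165 mol
mass of C9H8O4 = 0.03165 × 180.16 = 5.703 g
% C9H8O4 = 5.703 / 8.384 × 100 = 68.02 %

68.02 %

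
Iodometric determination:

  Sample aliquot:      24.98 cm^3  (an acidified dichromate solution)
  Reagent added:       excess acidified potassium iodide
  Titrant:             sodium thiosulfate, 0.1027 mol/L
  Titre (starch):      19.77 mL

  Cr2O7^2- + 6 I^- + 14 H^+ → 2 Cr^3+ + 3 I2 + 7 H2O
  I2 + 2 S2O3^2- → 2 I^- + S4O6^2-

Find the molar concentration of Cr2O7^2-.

0.01355 mol/L

n(S2O3^2-) = 0.01977 × 0.1027 = 2.030 × 10^-3 mol
n(I2) = n(S2O3^2-)/2 = 1.015 × 10^-3 mol
From the 1:3 ratio, n(Cr2O7^2-) in the aliquot = 1/3 × 1.015 × 10^-3 = 3.384 × 10^-4 mol
[Cr2O7^2-] = 3.384 × 10^-4 / 0.02498 = 0.01355 mol/L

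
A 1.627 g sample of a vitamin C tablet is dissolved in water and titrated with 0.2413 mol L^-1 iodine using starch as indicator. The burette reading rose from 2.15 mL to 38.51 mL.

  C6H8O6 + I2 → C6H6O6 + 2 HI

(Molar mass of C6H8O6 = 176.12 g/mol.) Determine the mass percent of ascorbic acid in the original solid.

n(I2) = 0.03636 L × 0.2413 mol/L = 8.774 × 10^-3 mol
n(C6H8O6) = 8.774 × 10^-3 mol (1:1 ratio)
mass of C6H8O6 = 8.774 × 10^-3 × 176.12 g/mol = 1.545 g
% C6H8O6 = 1.545 / 1.627 × 100 = 94.97 %

94.97 %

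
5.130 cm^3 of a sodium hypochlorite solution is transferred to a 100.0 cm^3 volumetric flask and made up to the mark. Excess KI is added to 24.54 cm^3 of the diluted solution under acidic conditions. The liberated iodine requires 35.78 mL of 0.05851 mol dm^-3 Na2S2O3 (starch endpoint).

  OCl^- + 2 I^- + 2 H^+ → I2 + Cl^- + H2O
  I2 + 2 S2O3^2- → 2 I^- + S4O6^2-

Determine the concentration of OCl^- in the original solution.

n(S2O3^2-) = 0.03578 × 0.05851 = 2.093 × 10^-3 mol
n(I2) = n(S2O3^2-)/2 = 1.047 × 10^-3 mol
n(OCl^-) in the aliquot = 1.047 × 10^-3 mol (1:1 ratio)
[OCl^-]_dilute = 1.047 × 10^-3 / 0.02454 = 0.04265 mol/L
[OCl^-]_original = 0.04265 × 100.0/5.130 = 0.8315 mol/L

0.8315 mol/L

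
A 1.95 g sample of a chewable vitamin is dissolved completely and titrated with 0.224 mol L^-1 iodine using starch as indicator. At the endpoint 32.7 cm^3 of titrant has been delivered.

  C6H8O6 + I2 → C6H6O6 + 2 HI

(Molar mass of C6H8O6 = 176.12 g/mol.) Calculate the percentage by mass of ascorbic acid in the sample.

66.2 %

n(I2) = 0.0327 L × 0.224 mol/L = 7.32 × 10^-3 mol
n(C6H8O6) = 7.32 × 10^-3 mol (1:1 ratio)
mass of C6H8O6 = 7.32 × 10^-3 × 176.12 g/mol = 1.29 g
% C6H8O6 = 1.29 / 1.95 × 100 = 66.2 %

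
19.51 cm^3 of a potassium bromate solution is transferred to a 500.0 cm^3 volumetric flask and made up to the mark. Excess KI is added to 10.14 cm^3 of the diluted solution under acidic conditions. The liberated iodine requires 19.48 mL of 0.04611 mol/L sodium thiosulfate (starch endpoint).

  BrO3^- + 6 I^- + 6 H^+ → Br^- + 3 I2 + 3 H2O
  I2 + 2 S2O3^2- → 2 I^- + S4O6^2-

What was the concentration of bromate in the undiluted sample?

0.3784 mol/L

n(S2O3^2-) = 0.01948 × 0.04611 = 8.982 × 10^-4 mol
n(I2) = n(S2O3^2-)/2 = 4.491 × 10^-4 mol
From the 1:3 ratio, n(BrO3^-) in the aliquot = 1/3 × 4.491 × 10^-4 = 1.497 × 10^-4 mol
[BrO3^-]_dilute = 1.497 × 10^-4 / 0.01014 = 0.01476 mol/L
[BrO3^-]_original = 0.01476 × 500.0/19.51 = 0.3784 mol/L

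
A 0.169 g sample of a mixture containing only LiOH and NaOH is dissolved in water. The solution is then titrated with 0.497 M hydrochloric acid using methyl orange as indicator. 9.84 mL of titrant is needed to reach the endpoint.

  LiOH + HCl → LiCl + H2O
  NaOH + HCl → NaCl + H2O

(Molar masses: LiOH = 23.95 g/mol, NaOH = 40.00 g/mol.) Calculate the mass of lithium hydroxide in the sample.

n(HCl) = 0.00984 × 0.497 = 4.89 × 10^-3 mol
Let x = n(LiOH), y = n(NaOH).
Titrant: 1x + 1y = 4.89 × 10^-3;  mass: 23.95x + 40.00y = 0.169
Solving, x = 1.66 × 10^-3 mol, y = 3.23 × 10^-3 mol
mass of LiOH = 1.66 × 10^-3 × 23.95 = 0.0397 g

0.0397 g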